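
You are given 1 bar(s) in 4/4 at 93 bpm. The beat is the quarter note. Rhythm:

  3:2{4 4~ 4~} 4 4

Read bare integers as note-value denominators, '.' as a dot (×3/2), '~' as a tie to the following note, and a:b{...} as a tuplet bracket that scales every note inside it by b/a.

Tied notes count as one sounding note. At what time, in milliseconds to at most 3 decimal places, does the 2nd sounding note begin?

1. 0.0ms @ 0 + 430.108ms (2/3)
2. 430.108ms @ 2/3 + 1505.376ms (7/3)
3. 1935.484ms @ 3 + 645.161ms (1)

note 2 onset = 2/3b = 430.108ms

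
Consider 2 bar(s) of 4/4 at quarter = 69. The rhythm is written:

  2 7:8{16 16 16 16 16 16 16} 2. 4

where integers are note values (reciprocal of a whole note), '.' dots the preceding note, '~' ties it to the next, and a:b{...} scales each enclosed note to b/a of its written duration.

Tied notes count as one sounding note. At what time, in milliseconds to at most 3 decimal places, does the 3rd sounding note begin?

note 3 onset = 16/7b = 1987.578ms

1. 0.0ms @ 0 + 1739.13ms (2)
2. 1739.13ms @ 2 + 248.447ms (2/7)
3. 1987.578ms @ 16/7 + 248.447ms (2/7)
4. 2236.025ms @ 18/7 + 248.447ms (2/7)
5. 2484.472ms @ 20/7 + 248.447ms (2/7)
6. 2732.919ms @ 22/7 + 248.447ms (2/7)
7. 2981.366ms @ 24/7 + 248.447ms (2/7)
8. 3229.814ms @ 26/7 + 248.447ms (2/7)
9. 3478.261ms @ 4 + 2608.696ms (3)
10. 6086.957ms @ 7 + 869.565ms (1)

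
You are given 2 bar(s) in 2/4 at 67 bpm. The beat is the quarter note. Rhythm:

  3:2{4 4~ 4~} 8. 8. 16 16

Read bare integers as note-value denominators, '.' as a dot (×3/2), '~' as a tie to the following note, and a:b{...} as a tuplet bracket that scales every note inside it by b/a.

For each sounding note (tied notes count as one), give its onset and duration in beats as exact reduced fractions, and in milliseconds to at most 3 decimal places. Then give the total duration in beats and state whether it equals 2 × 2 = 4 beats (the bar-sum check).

1) 0.0ms=0b +597.015ms=2/3b
2) 597.015ms=2/3b +1865.672ms=25/12b
3) 2462.687ms=11/4b +671.642ms=3/4b
4) 3134.328ms=7/2b +223.881ms=1/4b
5) 3358.209ms=15/4b +223.881ms=1/4b
Σ=4b of 4 (67bpm 2/4) — PASS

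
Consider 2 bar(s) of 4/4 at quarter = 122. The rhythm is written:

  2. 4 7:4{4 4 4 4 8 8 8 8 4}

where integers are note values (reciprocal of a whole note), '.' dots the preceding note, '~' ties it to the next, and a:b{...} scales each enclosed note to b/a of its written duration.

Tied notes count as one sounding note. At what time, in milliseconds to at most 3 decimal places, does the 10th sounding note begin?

1. 0.0ms @ 0 + 1475.41ms (3)
2. 1475.41ms @ 3 + 491.803ms (1)
3. 1967.213ms @ 4 + 281.03ms (4/7)
4. 2248.244ms @ 32/7 + 281.03ms (4/7)
5. 2529.274ms @ 36/7 + 281.03ms (4/7)
6. 2810.304ms @ 40/7 + 281.03ms (4/7)
7. 3091.335ms @ 44/7 + 140.515ms (2/7)
8. 3231.85ms @ 46/7 + 140.515ms (2/7)
9. 3372.365ms @ 48/7 + 140.515ms (2/7)
10. 3512.881ms @ 50/7 + 140.515ms (2/7)
11. 3653.396ms @ 52/7 + 281.03ms (4/7)

note 10 onset = 50/7b = 3512.881ms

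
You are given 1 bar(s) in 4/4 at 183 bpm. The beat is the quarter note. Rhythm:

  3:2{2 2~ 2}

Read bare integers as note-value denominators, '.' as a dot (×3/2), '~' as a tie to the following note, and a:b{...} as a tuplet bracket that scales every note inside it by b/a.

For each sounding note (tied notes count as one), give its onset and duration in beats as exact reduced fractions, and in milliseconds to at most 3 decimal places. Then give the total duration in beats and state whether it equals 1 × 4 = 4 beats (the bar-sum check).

1) 0.0ms=0b +437.158ms=4/3b
2) 437.158ms=4/3b +874.317ms=8/3b
Σ=4b of 4 (183bpm 4/4) — PASS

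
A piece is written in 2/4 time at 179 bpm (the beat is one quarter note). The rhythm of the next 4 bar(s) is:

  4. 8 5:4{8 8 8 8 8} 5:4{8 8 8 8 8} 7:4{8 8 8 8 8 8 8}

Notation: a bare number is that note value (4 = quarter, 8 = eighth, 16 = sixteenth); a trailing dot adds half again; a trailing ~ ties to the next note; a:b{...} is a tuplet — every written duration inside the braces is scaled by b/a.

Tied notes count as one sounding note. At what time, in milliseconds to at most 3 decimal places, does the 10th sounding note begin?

note 10 onset = 24/5b = 1608.939ms

1. 0.0ms @ 0 + 502.793ms (3/2)
2. 502.793ms @ 3/2 + 167.598ms (1/2)
3. 670.391ms @ 2 + 134.078ms (2/5)
4. 804.469ms @ 12/5 + 134.078ms (2/5)
5. 938.547ms @ 14/5 + 134.078ms (2/5)
6. 1072.626ms @ 16/5 + 134.078ms (2/5)
7. 1206.704ms @ 18/5 + 134.078ms (2/5)
8. 1340.782ms @ 4 + 134.078ms (2/5)
9. 1474.86ms @ 22/5 + 134.078ms (2/5)
10. 1608.939ms @ 24/5 + 134.078ms (2/5)
11. 1743.017ms @ 26/5 + 134.078ms (2/5)
12. 1877.095ms @ 28/5 + 134.078ms (2/5)
13. 2011.173ms @ 6 + 95.77ms (2/7)
14. 2106.943ms @ 44/7 + 95.77ms (2/7)
15. 2202.713ms @ 46/7 + 95.77ms (2/7)
16. 2298.484ms @ 48/7 + 95.77ms (2/7)
17. 2394.254ms @ 50/7 + 95.77ms (2/7)
18. 2490.024ms @ 52/7 + 95.77ms (2/7)
19. 2585.794ms @ 54/7 + 95.77ms (2/7)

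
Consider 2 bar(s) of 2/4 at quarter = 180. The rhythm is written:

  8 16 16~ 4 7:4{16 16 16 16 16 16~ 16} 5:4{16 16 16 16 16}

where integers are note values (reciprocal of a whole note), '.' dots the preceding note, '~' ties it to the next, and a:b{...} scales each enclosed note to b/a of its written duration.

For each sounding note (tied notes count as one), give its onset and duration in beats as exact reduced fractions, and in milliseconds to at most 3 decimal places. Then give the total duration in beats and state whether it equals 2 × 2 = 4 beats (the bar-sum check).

1) 0.0ms=0b +166.667ms=1/2b
2) 166.667ms=1/2b +83.333ms=1/4b
3) 250.0ms=3/4b +416.667ms=5/4b
4) 666.667ms=2b +47.619ms=1/7b
5) 714.286ms=15/7b +47.619ms=1/7b
6) 761.905ms=16/7b +47.619ms=1/7b
7) 809.524ms=17/7b +47.619ms=1/7b
8) 857.143ms=18/7b +47.619ms=1/7b
9) 904.762ms=19/7b +95.238ms=2/7b
10) 1000.0ms=3b +66.667ms=1/5b
11) 1066.667ms=16/5b +66.667ms=1/5b
12) 1133.333ms=17/5b +66.667ms=1/5b
13) 1200.0ms=18/5b +66.667ms=1/5b
14) 1266.667ms=19/5b +66.667ms=1/5b
Σ=4b of 4 (180bpm 2/4) — PASS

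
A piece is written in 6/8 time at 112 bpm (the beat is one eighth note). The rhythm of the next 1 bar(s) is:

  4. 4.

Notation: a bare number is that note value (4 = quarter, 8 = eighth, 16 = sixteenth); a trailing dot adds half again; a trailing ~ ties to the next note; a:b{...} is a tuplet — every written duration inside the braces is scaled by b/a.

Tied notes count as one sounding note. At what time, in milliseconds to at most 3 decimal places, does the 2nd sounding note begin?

1. 0.0ms @ 0 + 1607.143ms (3)
2. 1607.143ms @ 3 + 1607.143ms (3)

note 2 onset = 3b = 1607.143ms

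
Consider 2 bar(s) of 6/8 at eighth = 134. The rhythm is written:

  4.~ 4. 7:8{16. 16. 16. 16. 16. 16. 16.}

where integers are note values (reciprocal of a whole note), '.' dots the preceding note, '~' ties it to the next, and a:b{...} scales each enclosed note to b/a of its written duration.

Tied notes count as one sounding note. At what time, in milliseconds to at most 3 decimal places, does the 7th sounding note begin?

1. 0.0ms @ 0 + 2686.567ms (6)
2. 2686.567ms @ 6 + 383.795ms (6/7)
3. 3070.362ms @ 48/7 + 383.795ms (6/7)
4. 3454.158ms @ 54/7 + 383.795ms (6/7)
5. 3837.953ms @ 60/7 + 383.795ms (6/7)
6. 4221.748ms @ 66/7 + 383.795ms (6/7)
7. 4605.544ms @ 72/7 + 383.795ms (6/7)
8. 4989.339ms @ 78/7 + 383.795ms (6/7)

note 7 onset = 72/7b = 4605.544ms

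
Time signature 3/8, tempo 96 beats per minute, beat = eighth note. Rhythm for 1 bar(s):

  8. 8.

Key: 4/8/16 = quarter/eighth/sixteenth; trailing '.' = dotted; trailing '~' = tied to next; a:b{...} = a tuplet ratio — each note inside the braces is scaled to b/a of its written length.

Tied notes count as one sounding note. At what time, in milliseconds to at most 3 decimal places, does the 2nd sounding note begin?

1. 0.0ms @ 0 + 937.5ms (3/2)
2. 937.5ms @ 3/2 + 937.5ms (3/2)

note 2 onset = 3/2b = 937.5ms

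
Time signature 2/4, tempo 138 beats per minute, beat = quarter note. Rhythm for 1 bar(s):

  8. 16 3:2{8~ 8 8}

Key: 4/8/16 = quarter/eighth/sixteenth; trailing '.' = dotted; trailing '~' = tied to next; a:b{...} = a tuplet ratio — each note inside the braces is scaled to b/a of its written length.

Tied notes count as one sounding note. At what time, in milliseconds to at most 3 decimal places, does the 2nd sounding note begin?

note 2 onset = 3/4b = 326.087ms

1. 0.0ms @ 0 + 326.087ms (3/4)
2. 326.087ms @ 3/4 + 108.696ms (1/4)
3. 434.783ms @ 1 + 289.855ms (2/3)
4. 724.638ms @ 5/3 + 144.928ms (1/3)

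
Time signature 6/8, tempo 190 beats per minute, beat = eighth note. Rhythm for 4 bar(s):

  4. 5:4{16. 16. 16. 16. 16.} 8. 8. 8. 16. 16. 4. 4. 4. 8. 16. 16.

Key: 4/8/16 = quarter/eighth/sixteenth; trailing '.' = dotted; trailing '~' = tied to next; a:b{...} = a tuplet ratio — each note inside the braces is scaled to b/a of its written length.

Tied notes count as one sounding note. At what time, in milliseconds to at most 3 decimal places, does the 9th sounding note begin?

1. 0.0ms @ 0 + 947.368ms (3)
2. 947.368ms @ 3 + 189.474ms (3/5)
3. 1136.842ms @ 18/5 + 189.474ms (3/5)
4. 1326.316ms @ 21/5 + 189.474ms (3/5)
5. 1515.789ms @ 24/5 + 189.474ms (3/5)
6. 1705.263ms @ 27/5 + 189.474ms (3/5)
7. 1894.737ms @ 6 + 473.684ms (3/2)
8. 2368.421ms @ 15/2 + 473.684ms (3/2)
9. 2842.105ms @ 9 + 473.684ms (3/2)
10. 3315.789ms @ 21/2 + 236.842ms (3/4)
11. 3552.632ms @ 45/4 + 236.842ms (3/4)
12. 3789.474ms @ 12 + 947.368ms (3)
13. 4736.842ms @ 15 + 947.368ms (3)
14. 5684.211ms @ 18 + 947.368ms (3)
15. 6631.579ms @ 21 + 473.684ms (3/2)
16. 7105.263ms @ 45/2 + 236.842ms (3/4)
17. 7342.105ms @ 93/4 + 236.842ms (3/4)

note 9 onset = 9b = 2842.105ms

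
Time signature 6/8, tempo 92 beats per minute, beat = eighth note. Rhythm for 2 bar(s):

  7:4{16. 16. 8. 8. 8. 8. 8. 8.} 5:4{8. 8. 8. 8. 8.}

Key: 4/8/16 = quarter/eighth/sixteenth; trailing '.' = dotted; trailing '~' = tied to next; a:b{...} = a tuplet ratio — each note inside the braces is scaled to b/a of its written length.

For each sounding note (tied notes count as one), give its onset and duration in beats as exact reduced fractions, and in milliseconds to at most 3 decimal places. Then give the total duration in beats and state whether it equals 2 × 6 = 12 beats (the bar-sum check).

1) 0.0ms=0b +279.503ms=3/7b
2) 279.503ms=3/7b +279.503ms=3/7b
3) 559.006ms=6/7b +559.006ms=6/7b
4) 1118.012ms=12/7b +559.006ms=6/7b
5) 1677.019ms=18/7b +559.006ms=6/7b
6) 2236.025ms=24/7b +559.006ms=6/7b
7) 2795.031ms=30/7b +559.006ms=6/7b
8) 3354.037ms=36/7b +559.006ms=6/7b
9) 3913.043ms=6b +782.609ms=6/5b
10) 4695.652ms=36/5b +782.609ms=6/5b
11) 5478.261ms=42/5b +782.609ms=6/5b
12) 6260.87ms=48/5b +782.609ms=6/5b
13) 7043.478ms=54/5b +782.609ms=6/5b
Σ=12b of 12 (92bpm 6/8) — PASS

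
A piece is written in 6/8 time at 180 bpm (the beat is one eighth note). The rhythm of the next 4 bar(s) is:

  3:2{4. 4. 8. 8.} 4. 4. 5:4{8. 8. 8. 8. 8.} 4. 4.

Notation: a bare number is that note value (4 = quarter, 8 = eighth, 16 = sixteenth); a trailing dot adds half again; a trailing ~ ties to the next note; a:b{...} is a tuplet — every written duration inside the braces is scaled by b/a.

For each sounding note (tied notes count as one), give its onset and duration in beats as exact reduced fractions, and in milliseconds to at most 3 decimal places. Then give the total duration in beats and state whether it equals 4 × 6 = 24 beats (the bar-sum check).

1) 0.0ms=0b +666.667ms=2b
2) 666.667ms=2b +666.667ms=2b
3) 1333.333ms=4b +333.333ms=1b
4) 1666.667ms=5b +333.333ms=1b
5) 2000.0ms=6b +1000.0ms=3b
6) 3000.0ms=9b +1000.0ms=3b
7) 4000.0ms=12b +400.0ms=6/5b
8) 4400.0ms=66/5b +400.0ms=6/5b
9) 4800.0ms=72/5b +400.0ms=6/5b
10) 5200.0ms=78/5b +400.0ms=6/5b
11) 5600.0ms=84/5b +400.0ms=6/5b
12) 6000.0ms=18b +1000.0ms=3b
13) 7000.0ms=21b +1000.0ms=3b
Σ=24b of 24 (180bpm 6/8) — PASS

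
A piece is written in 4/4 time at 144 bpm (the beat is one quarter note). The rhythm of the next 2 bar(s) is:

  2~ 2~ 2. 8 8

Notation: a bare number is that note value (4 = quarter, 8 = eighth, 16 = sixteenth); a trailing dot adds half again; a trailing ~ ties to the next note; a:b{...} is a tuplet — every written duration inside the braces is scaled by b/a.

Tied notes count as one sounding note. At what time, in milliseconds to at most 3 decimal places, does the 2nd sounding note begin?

1. 0.0ms @ 0 + 2916.667ms (7)
2. 2916.667ms @ 7 + 208.333ms (1/2)
3. 3125.0ms @ 15/2 + 208.333ms (1/2)

note 2 onset = 7b = 2916.667ms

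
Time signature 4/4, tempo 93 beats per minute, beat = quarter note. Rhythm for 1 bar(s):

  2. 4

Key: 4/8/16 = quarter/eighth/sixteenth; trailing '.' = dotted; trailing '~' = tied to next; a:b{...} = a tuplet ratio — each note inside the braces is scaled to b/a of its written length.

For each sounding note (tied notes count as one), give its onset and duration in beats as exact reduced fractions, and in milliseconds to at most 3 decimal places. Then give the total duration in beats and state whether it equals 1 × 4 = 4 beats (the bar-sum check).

1) 0.0ms=0b +1935.484ms=3b
2) 1935.484ms=3b +645.161ms=1b
Σ=4b of 4 (93bpm 4/4) — PASS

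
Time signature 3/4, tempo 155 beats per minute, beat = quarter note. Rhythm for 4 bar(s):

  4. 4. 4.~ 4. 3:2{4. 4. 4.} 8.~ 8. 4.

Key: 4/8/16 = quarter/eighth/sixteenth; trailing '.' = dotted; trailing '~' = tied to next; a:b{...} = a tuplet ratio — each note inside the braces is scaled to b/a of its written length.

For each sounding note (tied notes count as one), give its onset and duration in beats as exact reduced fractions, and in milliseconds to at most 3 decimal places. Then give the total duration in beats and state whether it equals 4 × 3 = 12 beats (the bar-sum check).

1) 0.0ms=0b +580.645ms=3/2b
2) 580.645ms=3/2b +580.645ms=3/2b
3) 1161.29ms=3b +1161.29ms=3b
4) 2322.581ms=6b +387.097ms=1b
5) 2709.677ms=7b +387.097ms=1b
6) 3096.774ms=8b +387.097ms=1b
7) 3483.871ms=9b +580.645ms=3/2b
8) 4064.516ms=21/2b +580.645ms=3/2b
Σ=12b of 12 (155bpm 3/4) — PASS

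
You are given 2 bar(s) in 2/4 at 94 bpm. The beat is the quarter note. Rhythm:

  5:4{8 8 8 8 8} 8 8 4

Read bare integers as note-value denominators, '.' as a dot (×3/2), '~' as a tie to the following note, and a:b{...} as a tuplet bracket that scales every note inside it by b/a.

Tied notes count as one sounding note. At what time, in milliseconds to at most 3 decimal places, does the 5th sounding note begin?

note 5 onset = 8/5b = 1021.277ms

1. 0.0ms @ 0 + 255.319ms (2/5)
2. 255.319ms @ 2/5 + 255.319ms (2/5)
3. 510.638ms @ 4/5 + 255.319ms (2/5)
4. 765.957ms @ 6/5 + 255.319ms (2/5)
5. 1021.277ms @ 8/5 + 255.319ms (2/5)
6. 1276.596ms @ 2 + 319.149ms (1/2)
7. 1595.745ms @ 5/2 + 319.149ms (1/2)
8. 1914.894ms @ 3 + 638.298ms (1)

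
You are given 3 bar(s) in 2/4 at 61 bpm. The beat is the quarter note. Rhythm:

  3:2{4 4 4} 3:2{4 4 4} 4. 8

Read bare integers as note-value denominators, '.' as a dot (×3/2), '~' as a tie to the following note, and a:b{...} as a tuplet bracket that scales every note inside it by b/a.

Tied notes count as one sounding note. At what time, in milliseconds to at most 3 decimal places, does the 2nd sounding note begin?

note 2 onset = 2/3b = 655.738ms

1. 0.0ms @ 0 + 655.738ms (2/3)
2. 655.738ms @ 2/3 + 655.738ms (2/3)
3. 1311.475ms @ 4/3 + 655.738ms (2/3)
4. 1967.213ms @ 2 + 655.738ms (2/3)
5. 2622.951ms @ 8/3 + 655.738ms (2/3)
6. 3278.689ms @ 10/3 + 655.738ms (2/3)
7. 3934.426ms @ 4 + 1475.41ms (3/2)
8. 5409.836ms @ 11/2 + 491.803ms (1/2)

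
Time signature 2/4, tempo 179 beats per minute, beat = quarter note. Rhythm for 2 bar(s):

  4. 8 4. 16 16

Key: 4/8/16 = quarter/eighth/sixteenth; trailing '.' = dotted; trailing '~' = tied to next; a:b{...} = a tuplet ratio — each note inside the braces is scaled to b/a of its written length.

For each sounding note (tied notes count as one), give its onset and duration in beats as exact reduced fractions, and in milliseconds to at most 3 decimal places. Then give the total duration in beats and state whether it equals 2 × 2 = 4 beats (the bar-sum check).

1) 0.0ms=0b +502.793ms=3/2b
2) 502.793ms=3/2b +167.598ms=1/2b
3) 670.391ms=2b +502.793ms=3/2b
4) 1173.184ms=7/2b +83.799ms=1/4b
5) 1256.983ms=15/4b +83.799ms=1/4b
Σ=4b of 4 (179bpm 2/4) — PASS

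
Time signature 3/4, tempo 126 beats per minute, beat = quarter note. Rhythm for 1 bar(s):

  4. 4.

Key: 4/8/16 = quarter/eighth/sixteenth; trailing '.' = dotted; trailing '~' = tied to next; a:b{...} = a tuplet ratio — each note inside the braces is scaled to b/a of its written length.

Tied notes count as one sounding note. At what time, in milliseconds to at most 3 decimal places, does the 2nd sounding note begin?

note 2 onset = 3/2b = 714.286ms

1. 0.0ms @ 0 + 714.286ms (3/2)
2. 714.286ms @ 3/2 + 714.286ms (3/2)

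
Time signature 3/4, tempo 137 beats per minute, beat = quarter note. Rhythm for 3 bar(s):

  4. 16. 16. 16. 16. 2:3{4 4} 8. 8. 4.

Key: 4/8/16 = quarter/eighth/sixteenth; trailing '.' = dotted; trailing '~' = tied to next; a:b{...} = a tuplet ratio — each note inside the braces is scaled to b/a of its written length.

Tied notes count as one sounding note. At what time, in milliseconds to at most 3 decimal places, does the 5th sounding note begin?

1. 0.0ms @ 0 + 656.934ms (3/2)
2. 656.934ms @ 3/2 + 164.234ms (3/8)
3. 821.168ms @ 15/8 + 164.234ms (3/8)
4. 985.401ms @ 9/4 + 164.234ms (3/8)
5. 1149.635ms @ 21/8 + 164.234ms (3/8)
6. 1313.869ms @ 3 + 656.934ms (3/2)
7. 1970.803ms @ 9/2 + 656.934ms (3/2)
8. 2627.737ms @ 6 + 328.467ms (3/4)
9. 2956.204ms @ 27/4 + 328.467ms (3/4)
10. 3284.672ms @ 15/2 + 656.934ms (3/2)

note 5 onset = 21/8b = 1149.635ms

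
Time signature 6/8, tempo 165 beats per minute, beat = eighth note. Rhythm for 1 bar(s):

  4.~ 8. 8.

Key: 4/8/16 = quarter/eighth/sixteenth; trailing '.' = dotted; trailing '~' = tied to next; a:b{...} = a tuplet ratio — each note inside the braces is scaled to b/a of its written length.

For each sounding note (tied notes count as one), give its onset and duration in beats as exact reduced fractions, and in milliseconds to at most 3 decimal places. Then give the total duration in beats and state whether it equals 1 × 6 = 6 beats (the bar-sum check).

1) 0.0ms=0b +1636.364ms=9/2b
2) 1636.364ms=9/2b +545.455ms=3/2b
Σ=6b of 6 (165bpm 6/8) — PASS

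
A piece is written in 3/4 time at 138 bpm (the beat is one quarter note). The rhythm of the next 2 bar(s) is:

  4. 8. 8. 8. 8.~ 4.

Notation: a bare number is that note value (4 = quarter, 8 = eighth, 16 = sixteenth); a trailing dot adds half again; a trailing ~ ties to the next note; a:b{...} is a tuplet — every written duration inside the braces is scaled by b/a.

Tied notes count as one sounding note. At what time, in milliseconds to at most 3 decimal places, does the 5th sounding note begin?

note 5 onset = 15/4b = 1630.435ms

1. 0.0ms @ 0 + 652.174ms (3/2)
2. 652.174ms @ 3/2 + 326.087ms (3/4)
3. 978.261ms @ 9/4 + 326.087ms (3/4)
4. 1304.348ms @ 3 + 326.087ms (3/4)
5. 1630.435ms @ 15/4 + 978.261ms (9/4)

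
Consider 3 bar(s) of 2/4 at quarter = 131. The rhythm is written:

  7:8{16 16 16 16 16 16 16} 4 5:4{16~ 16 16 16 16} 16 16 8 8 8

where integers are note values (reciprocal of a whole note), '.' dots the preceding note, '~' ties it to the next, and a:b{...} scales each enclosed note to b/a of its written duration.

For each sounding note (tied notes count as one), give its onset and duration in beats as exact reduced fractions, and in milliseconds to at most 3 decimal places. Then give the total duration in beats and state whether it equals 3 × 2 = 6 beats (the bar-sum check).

1) 0.0ms=0b +130.862ms=2/7b
2) 130.862ms=2/7b +130.862ms=2/7b
3) 261.723ms=4/7b +130.862ms=2/7b
4) 392.585ms=6/7b +130.862ms=2/7b
5) 523.446ms=8/7b +130.862ms=2/7b
6) 654.308ms=10/7b +130.862ms=2/7b
7) 785.169ms=12/7b +130.862ms=2/7b
8) 916.031ms=2b +458.015ms=1b
9) 1374.046ms=3b +183.206ms=2/5b
10) 1557.252ms=17/5b +91.603ms=1/5b
11) 1648.855ms=18/5b +91.603ms=1/5b
12) 1740.458ms=19/5b +91.603ms=1/5b
13) 1832.061ms=4b +114.504ms=1/4b
14) 1946.565ms=17/4b +114.504ms=1/4b
15) 2061.069ms=9/2b +229.008ms=1/2b
16) 2290.076ms=5b +229.008ms=1/2b
17) 2519.084ms=11/2b +229.008ms=1/2b
Σ=6b of 6 (131bpm 2/4) — PASS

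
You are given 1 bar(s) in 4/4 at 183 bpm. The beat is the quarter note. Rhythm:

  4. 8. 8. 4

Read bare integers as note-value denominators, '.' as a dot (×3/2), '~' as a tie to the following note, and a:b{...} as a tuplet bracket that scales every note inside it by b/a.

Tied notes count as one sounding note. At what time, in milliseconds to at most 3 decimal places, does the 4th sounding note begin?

1. 0.0ms @ 0 + 491.803ms (3/2)
2. 491.803ms @ 3/2 + 245.902ms (3/4)
3. 737.705ms @ 9/4 + 245.902ms (3/4)
4. 983.607ms @ 3 + 327.869ms (1)

note 4 onset = 3b = 983.607ms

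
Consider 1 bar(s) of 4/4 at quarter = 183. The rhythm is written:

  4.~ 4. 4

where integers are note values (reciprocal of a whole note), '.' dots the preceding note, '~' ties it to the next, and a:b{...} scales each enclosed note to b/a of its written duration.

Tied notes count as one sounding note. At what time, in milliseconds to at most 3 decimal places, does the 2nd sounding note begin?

note 2 onset = 3b = 983.607ms

1. 0.0ms @ 0 + 983.607ms (3)
2. 983.607ms @ 3 + 327.869ms (1)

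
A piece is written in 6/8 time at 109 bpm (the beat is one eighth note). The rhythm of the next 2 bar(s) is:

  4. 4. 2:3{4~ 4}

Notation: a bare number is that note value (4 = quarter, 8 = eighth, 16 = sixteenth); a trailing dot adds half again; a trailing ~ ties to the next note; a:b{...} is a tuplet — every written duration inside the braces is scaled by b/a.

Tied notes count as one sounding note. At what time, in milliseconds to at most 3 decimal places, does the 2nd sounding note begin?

note 2 onset = 3b = 1651.376ms

1. 0.0ms @ 0 + 1651.376ms (3)
2. 1651.376ms @ 3 + 1651.376ms (3)
3. 3302.752ms @ 6 + 3302.752ms (6)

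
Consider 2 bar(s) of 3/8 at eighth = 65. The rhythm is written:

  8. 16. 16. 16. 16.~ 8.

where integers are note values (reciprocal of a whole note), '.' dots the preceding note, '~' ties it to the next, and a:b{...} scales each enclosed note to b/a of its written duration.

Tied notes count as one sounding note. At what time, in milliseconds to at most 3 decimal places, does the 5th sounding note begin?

note 5 onset = 15/4b = 3461.538ms

1. 0.0ms @ 0 + 1384.615ms (3/2)
2. 1384.615ms @ 3/2 + 692.308ms (3/4)
3. 2076.923ms @ 9/4 + 692.308ms (3/4)
4. 2769.231ms @ 3 + 692.308ms (3/4)
5. 3461.538ms @ 15/4 + 2076.923ms (9/4)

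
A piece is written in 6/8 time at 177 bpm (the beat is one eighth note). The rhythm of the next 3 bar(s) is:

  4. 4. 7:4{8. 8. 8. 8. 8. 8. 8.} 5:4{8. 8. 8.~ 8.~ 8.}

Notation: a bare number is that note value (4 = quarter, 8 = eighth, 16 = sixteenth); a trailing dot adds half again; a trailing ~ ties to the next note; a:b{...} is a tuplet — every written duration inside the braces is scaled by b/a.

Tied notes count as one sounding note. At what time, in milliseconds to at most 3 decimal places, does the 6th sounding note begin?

1. 0.0ms @ 0 + 1016.949ms (3)
2. 1016.949ms @ 3 + 1016.949ms (3)
3. 2033.898ms @ 6 + 290.557ms (6/7)
4. 2324.455ms @ 48/7 + 290.557ms (6/7)
5. 2615.012ms @ 54/7 + 290.557ms (6/7)
6. 2905.569ms @ 60/7 + 290.557ms (6/7)
7. 3196.126ms @ 66/7 + 290.557ms (6/7)
8. 3486.683ms @ 72/7 + 290.557ms (6/7)
9. 3777.24ms @ 78/7 + 290.557ms (6/7)
10. 4067.797ms @ 12 + 406.78ms (6/5)
11. 4474.576ms @ 66/5 + 406.78ms (6/5)
12. 4881.356ms @ 72/5 + 1220.339ms (18/5)

note 6 onset = 60/7b = 2905.569ms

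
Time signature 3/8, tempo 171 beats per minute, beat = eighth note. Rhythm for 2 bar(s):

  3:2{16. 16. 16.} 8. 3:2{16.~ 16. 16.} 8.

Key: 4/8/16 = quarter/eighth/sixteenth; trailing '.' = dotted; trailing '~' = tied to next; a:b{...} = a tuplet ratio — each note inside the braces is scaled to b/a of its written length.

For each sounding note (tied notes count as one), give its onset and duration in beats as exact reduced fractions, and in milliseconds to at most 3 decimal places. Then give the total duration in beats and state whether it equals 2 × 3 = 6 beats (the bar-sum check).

1) 0.0ms=0b +175.439ms=1/2b
2) 175.439ms=1/2b +175.439ms=1/2b
3) 350.877ms=1b +175.439ms=1/2b
4) 526.316ms=3/2b +526.316ms=3/2b
5) 1052.632ms=3b +350.877ms=1b
6) 1403.509ms=4b +175.439ms=1/2b
7) 1578.947ms=9/2b +526.316ms=3/2b
Σ=6b of 6 (171bpm 3/8) — PASS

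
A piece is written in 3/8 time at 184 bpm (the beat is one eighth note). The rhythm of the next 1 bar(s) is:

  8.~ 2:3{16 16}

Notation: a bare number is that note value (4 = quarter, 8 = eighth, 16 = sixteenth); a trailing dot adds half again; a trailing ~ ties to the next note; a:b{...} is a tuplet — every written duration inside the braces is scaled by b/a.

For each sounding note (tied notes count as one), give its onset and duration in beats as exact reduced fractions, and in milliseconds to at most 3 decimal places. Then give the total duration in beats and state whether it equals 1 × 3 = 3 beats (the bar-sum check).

1) 0.0ms=0b +733.696ms=9/4b
2) 733.696ms=9/4b +244.565ms=3/4b
Σ=3b of 3 (184bpm 3/8) — PASS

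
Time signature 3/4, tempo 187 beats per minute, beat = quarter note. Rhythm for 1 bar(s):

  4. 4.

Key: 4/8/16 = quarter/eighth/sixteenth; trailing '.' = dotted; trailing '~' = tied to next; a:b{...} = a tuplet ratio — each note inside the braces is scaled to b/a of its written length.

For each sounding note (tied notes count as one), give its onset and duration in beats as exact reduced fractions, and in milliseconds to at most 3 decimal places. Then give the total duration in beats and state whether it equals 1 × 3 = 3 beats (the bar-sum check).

1) 0.0ms=0b +481.283ms=3/2b
2) 481.283ms=3/2b +481.283ms=3/2b
Σ=3b of 3 (187bpm 3/4) — PASS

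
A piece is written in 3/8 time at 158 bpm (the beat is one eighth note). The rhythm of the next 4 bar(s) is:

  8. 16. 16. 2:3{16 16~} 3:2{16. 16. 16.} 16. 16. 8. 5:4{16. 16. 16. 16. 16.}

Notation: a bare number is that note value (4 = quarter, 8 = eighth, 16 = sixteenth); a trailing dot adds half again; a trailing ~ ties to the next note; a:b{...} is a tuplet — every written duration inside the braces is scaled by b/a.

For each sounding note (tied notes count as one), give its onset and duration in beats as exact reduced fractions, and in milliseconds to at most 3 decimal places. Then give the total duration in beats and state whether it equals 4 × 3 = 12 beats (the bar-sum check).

1) 0.0ms=0b +569.62ms=3/2b
2) 569.62ms=3/2b +284.81ms=3/4b
3) 854.43ms=9/4b +284.81ms=3/4b
4) 1139.241ms=3b +284.81ms=3/4b
5) 1424.051ms=15/4b +474.684ms=5/4b
6) 1898.734ms=5b +189.873ms=1/2b
7) 2088.608ms=11/2b +189.873ms=1/2b
8) 2278.481ms=6b +284.81ms=3/4b
9) 2563.291ms=27/4b +284.81ms=3/4b
10) 2848.101ms=15/2b +569.62ms=3/2b
11) 3417.722ms=9b +227.848ms=3/5b
12) 3645.57ms=48/5b +227.848ms=3/5b
13) 3873.418ms=51/5b +227.848ms=3/5b
14) 4101.266ms=54/5b +227.848ms=3/5b
15) 4329.114ms=57/5b +227.848ms=3/5b
Σ=12b of 12 (158bpm 3/8) — PASS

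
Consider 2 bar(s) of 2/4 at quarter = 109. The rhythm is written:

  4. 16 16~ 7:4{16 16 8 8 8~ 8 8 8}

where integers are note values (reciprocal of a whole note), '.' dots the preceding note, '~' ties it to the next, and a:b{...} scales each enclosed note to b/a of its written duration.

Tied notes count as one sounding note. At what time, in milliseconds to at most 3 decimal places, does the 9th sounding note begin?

1. 0.0ms @ 0 + 825.688ms (3/2)
2. 825.688ms @ 3/2 + 137.615ms (1/4)
3. 963.303ms @ 7/4 + 216.252ms (11/28)
4. 1179.554ms @ 15/7 + 78.637ms (1/7)
5. 1258.191ms @ 16/7 + 157.274ms (2/7)
6. 1415.465ms @ 18/7 + 157.274ms (2/7)
7. 1572.739ms @ 20/7 + 314.548ms (4/7)
8. 1887.287ms @ 24/7 + 157.274ms (2/7)
9. 2044.561ms @ 26/7 + 157.274ms (2/7)

note 9 onset = 26/7b = 2044.561ms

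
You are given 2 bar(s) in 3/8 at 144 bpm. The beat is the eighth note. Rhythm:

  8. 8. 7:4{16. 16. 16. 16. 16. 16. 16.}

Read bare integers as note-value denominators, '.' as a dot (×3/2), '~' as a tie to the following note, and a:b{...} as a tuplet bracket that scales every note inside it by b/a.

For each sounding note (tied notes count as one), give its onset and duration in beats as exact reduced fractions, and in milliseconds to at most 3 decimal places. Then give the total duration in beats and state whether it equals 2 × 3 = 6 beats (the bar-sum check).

1) 0.0ms=0b +625.0ms=3/2b
2) 625.0ms=3/2b +625.0ms=3/2b
3) 1250.0ms=3b +178.571ms=3/7b
4) 1428.571ms=24/7b +178.571ms=3/7b
5) 1607.143ms=27/7b +178.571ms=3/7b
6) 1785.714ms=30/7b +178.571ms=3/7b
7) 1964.286ms=33/7b +178.571ms=3/7b
8) 2142.857ms=36/7b +178.571ms=3/7b
9) 2321.429ms=39/7b +178.571ms=3/7b
Σ=6b of 6 (144bpm 3/8) — PASS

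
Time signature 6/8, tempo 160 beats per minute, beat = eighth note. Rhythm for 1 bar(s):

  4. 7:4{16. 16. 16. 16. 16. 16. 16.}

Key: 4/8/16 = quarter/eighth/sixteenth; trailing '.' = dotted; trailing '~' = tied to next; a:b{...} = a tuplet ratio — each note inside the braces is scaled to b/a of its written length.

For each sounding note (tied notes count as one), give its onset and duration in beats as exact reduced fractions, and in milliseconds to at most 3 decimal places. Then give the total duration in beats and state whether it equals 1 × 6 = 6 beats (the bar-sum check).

1) 0.0ms=0b +1125.0ms=3b
2) 1125.0ms=3b +160.714ms=3/7b
3) 1285.714ms=24/7b +160.714ms=3/7b
4) 1446.429ms=27/7b +160.714ms=3/7b
5) 1607.143ms=30/7b +160.714ms=3/7b
6) 1767.857ms=33/7b +160.714ms=3/7b
7) 1928.571ms=36/7b +160.714ms=3/7b
8) 2089.286ms=39/7b +160.714ms=3/7b
Σ=6b of 6 (160bpm 6/8) — PASS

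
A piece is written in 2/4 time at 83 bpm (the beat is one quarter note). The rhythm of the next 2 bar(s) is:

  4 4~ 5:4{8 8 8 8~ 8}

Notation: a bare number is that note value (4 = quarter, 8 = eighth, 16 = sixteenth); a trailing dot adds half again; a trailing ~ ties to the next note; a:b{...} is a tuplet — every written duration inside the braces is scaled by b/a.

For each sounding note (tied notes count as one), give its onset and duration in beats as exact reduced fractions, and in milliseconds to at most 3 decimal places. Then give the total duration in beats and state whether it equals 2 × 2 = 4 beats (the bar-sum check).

1) 0.0ms=0b +722.892ms=1b
2) 722.892ms=1b +1012.048ms=7/5b
3) 1734.94ms=12/5b +289.157ms=2/5b
4) 2024.096ms=14/5b +289.157ms=2/5b
5) 2313.253ms=16/5b +578.313ms=4/5b
Σ=4b of 4 (83bpm 2/4) — PASS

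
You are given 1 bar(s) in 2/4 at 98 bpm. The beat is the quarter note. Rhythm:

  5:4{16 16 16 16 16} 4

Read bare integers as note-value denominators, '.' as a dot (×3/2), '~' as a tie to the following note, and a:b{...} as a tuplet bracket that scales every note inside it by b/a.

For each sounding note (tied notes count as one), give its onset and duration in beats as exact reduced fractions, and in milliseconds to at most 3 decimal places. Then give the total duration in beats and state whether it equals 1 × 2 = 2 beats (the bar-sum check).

1) 0.0ms=0b +122.449ms=1/5b
2) 122.449ms=1/5b +122.449ms=1/5b
3) 244.898ms=2/5b +122.449ms=1/5b
4) 367.347ms=3/5b +122.449ms=1/5b
5) 489.796ms=4/5b +122.449ms=1/5b
6) 612.245ms=1b +612.245ms=1b
Σ=2b of 2 (98bpm 2/4) — PASS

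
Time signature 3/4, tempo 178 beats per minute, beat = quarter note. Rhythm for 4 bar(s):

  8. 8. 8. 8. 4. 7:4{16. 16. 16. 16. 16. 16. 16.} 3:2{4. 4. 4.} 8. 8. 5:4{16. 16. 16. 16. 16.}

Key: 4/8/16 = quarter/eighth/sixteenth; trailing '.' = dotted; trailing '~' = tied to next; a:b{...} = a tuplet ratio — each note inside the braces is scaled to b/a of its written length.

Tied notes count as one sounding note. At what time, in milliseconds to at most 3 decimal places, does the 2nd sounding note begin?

1. 0.0ms @ 0 + 252.809ms (3/4)
2. 252.809ms @ 3/4 + 252.809ms (3/4)
3. 505.618ms @ 3/2 + 252.809ms (3/4)
4. 758.427ms @ 9/4 + 252.809ms (3/4)
5. 1011.236ms @ 3 + 505.618ms (3/2)
6. 1516.854ms @ 9/2 + 72.231ms (3/14)
7. 1589.085ms @ 33/7 + 72.231ms (3/14)
8. 1661.316ms @ 69/14 + 72.231ms (3/14)
9. 1733.547ms @ 36/7 + 72.231ms (3/14)
10. 1805.778ms @ 75/14 + 72.231ms (3/14)
11. 1878.01ms @ 39/7 + 72.231ms (3/14)
12. 1950.241ms @ 81/14 + 72.231ms (3/14)
13. 2022.472ms @ 6 + 337.079ms (1)
14. 2359.551ms @ 7 + 337.079ms (1)
15. 2696.629ms @ 8 + 337.079ms (1)
16. 3033.708ms @ 9 + 252.809ms (3/4)
17. 3286.517ms @ 39/4 + 252.809ms (3/4)
18. 3539.326ms @ 21/2 + 101.124ms (3/10)
19. 3640.449ms @ 54/5 + 101.124ms (3/10)
20. 3741.573ms @ 111/10 + 101.124ms (3/10)
21. 3842.697ms @ 57/5 + 101.124ms (3/10)
22. 3943.82ms @ 117/10 + 101.124ms (3/10)

note 2 onset = 3/4b = 252.809ms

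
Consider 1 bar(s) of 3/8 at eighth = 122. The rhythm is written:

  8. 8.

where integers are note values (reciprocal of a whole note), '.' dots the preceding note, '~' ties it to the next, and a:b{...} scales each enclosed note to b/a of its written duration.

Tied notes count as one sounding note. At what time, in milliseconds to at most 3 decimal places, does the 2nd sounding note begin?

1. 0.0ms @ 0 + 737.705ms (3/2)
2. 737.705ms @ 3/2 + 737.705ms (3/2)

note 2 onset = 3/2b = 737.705ms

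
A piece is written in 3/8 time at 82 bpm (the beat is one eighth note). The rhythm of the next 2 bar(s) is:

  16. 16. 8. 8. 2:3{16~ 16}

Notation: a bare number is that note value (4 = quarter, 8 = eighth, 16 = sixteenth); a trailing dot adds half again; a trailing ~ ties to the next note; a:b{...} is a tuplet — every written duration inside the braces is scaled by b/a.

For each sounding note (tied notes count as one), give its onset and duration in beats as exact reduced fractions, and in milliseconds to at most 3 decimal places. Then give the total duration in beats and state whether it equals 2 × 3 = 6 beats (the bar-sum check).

1) 0.0ms=0b +548.78ms=3/4b
2) 548.78ms=3/4b +548.78ms=3/4b
3) 1097.561ms=3/2b +1097.561ms=3/2b
4) 2195.122ms=3b +1097.561ms=3/2b
5) 3292.683ms=9/2b +1097.561ms=3/2b
Σ=6b of 6 (82bpm 3/8) — PASS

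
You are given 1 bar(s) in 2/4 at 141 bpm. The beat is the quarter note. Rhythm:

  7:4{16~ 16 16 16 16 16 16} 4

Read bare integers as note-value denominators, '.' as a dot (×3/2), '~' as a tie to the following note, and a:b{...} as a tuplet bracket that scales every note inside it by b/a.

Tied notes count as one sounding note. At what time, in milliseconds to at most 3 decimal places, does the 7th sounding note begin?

note 7 onset = 1b = 425.532ms

1. 0.0ms @ 0 + 121.581ms (2/7)
2. 121.581ms @ 2/7 + 60.79ms (1/7)
3. 182.371ms @ 3/7 + 60.79ms (1/7)
4. 243.161ms @ 4/7 + 60.79ms (1/7)
5. 303.951ms @ 5/7 + 60.79ms (1/7)
6. 364.742ms @ 6/7 + 60.79ms (1/7)
7. 425.532ms @ 1 + 425.532ms (1)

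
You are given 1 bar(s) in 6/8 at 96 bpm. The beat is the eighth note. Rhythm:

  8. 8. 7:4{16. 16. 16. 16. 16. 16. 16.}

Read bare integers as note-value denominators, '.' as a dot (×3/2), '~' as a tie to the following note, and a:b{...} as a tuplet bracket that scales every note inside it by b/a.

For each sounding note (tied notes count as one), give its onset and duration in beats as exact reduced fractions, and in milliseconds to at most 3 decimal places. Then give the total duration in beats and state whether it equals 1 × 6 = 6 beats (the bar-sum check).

1) 0.0ms=0b +937.5ms=3/2b
2) 937.5ms=3/2b +937.5ms=3/2b
3) 1875.0ms=3b +267.857ms=3/7b
4) 2142.857ms=24/7b +267.857ms=3/7b
5) 2410.714ms=27/7b +267.857ms=3/7b
6) 2678.571ms=30/7b +267.857ms=3/7b
7) 2946.429ms=33/7b +267.857ms=3/7b
8) 3214.286ms=36/7b +267.857ms=3/7b
9) 3482.143ms=39/7b +267.857ms=3/7b
Σ=6b of 6 (96bpm 6/8) — PASS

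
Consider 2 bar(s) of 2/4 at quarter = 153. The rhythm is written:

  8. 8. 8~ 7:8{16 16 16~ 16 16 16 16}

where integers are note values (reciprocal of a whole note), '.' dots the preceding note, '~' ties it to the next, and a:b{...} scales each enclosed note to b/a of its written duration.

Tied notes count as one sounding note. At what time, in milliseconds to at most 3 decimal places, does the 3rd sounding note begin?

note 3 onset = 3/2b = 588.235ms

1. 0.0ms @ 0 + 294.118ms (3/4)
2. 294.118ms @ 3/4 + 294.118ms (3/4)
3. 588.235ms @ 3/2 + 308.123ms (11/14)
4. 896.359ms @ 16/7 + 112.045ms (2/7)
5. 1008.403ms @ 18/7 + 224.09ms (4/7)
6. 1232.493ms @ 22/7 + 112.045ms (2/7)
7. 1344.538ms @ 24/7 + 112.045ms (2/7)
8. 1456.583ms @ 26/7 + 112.045ms (2/7)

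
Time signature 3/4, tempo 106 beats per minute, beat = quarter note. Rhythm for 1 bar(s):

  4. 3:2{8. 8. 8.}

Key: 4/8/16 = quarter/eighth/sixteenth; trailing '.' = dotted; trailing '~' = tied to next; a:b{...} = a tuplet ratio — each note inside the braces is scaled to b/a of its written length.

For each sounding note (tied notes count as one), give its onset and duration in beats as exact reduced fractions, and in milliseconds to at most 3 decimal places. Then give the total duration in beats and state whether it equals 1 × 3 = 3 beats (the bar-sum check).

1) 0.0ms=0b +849.057ms=3/2b
2) 849.057ms=3/2b +283.019ms=1/2b
3) 1132.075ms=2b +283.019ms=1/2b
4) 1415.094ms=5/2b +283.019ms=1/2b
Σ=3b of 3 (106bpm 3/4) — PASS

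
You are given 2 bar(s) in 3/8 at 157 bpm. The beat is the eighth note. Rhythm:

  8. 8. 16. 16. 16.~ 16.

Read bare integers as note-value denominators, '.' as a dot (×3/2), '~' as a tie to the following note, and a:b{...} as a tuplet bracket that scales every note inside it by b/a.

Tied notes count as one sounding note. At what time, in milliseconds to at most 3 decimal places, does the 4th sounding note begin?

1. 0.0ms @ 0 + 573.248ms (3/2)
2. 573.248ms @ 3/2 + 573.248ms (3/2)
3. 1146.497ms @ 3 + 286.624ms (3/4)
4. 1433.121ms @ 15/4 + 286.624ms (3/4)
5. 1719.745ms @ 9/2 + 573.248ms (3/2)

note 4 onset = 15/4b = 1433.121ms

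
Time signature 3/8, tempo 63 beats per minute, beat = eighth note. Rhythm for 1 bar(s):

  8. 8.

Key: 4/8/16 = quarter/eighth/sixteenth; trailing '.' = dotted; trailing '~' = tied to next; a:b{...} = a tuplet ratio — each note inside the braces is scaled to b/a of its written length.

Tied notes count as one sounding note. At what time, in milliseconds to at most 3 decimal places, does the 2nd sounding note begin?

note 2 onset = 3/2b = 1428.571ms

1. 0.0ms @ 0 + 1428.571ms (3/2)
2. 1428.571ms @ 3/2 + 1428.571ms (3/2)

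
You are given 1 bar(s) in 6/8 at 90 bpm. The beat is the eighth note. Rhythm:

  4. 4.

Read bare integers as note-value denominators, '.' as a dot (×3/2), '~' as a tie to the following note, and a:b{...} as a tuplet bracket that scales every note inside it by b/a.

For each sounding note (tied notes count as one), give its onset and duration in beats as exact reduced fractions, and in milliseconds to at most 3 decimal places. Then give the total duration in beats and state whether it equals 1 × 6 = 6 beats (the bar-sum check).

1) 0.0ms=0b +2000.0ms=3b
2) 2000.0ms=3b +2000.0ms=3b
Σ=6b of 6 (90bpm 6/8) — PASS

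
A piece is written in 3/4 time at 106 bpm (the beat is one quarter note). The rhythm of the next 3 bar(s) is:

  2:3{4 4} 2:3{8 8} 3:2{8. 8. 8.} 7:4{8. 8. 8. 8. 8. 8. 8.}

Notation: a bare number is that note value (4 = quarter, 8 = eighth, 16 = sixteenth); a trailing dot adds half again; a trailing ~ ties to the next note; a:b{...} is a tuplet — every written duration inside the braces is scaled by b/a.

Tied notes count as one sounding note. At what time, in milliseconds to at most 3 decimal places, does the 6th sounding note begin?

note 6 onset = 5b = 2830.189ms

1. 0.0ms @ 0 + 849.057ms (3/2)
2. 849.057ms @ 3/2 + 849.057ms (3/2)
3. 1698.113ms @ 3 + 424.528ms (3/4)
4. 2122.642ms @ 15/4 + 424.528ms (3/4)
5. 2547.17ms @ 9/2 + 283.019ms (1/2)
6. 2830.189ms @ 5 + 283.019ms (1/2)
7. 3113.208ms @ 11/2 + 283.019ms (1/2)
8. 3396.226ms @ 6 + 242.588ms (3/7)
9. 3638.814ms @ 45/7 + 242.588ms (3/7)
10. 3881.402ms @ 48/7 + 242.588ms (3/7)
11. 4123.989ms @ 51/7 + 242.588ms (3/7)
12. 4366.577ms @ 54/7 + 242.588ms (3/7)
13. 4609.164ms @ 57/7 + 242.588ms (3/7)
14. 4851.752ms @ 60/7 + 242.588ms (3/7)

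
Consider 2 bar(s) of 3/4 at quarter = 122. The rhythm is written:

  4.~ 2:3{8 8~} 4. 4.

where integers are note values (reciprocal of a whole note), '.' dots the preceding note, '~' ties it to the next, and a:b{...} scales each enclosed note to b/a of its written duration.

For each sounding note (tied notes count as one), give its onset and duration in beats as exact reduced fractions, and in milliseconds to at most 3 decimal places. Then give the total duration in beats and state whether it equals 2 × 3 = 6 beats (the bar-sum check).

1) 0.0ms=0b +1106.557ms=9/4b
2) 1106.557ms=9/4b +1106.557ms=9/4b
3) 2213.115ms=9/2b +737.705ms=3/2b
Σ=6b of 6 (122bpm 3/4) — PASS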